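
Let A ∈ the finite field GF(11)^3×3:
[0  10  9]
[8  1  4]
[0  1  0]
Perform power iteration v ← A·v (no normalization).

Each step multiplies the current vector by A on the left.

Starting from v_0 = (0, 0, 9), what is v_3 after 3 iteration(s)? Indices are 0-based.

v_0 = (0, 0, 9).
v_1 = A·v_0 = (4, 3, 0).
v_2 = A·v_1 = (8, 2, 3).
v_3 = A·v_2 = (3, 1, 2).

v_3 = (3, 1, 2)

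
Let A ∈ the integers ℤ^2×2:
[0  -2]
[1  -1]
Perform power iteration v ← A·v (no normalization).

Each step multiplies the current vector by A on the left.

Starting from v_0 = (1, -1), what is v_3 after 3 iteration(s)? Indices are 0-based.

v_0 = (1, -1).
v_1 = A·v_0 = (2, 2).
v_2 = A·v_1 = (-4, 0).
v_3 = A·v_2 = (0, -4).

v_3 = (0, -4)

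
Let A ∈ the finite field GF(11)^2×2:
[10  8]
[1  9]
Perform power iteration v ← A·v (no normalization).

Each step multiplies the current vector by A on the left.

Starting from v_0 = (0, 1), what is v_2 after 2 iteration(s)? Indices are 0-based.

v_0 = (0, 1).
v_1 = A·v_0 = (8, 9).
v_2 = A·v_1 = (9, 1).

v_2 = (9, 1)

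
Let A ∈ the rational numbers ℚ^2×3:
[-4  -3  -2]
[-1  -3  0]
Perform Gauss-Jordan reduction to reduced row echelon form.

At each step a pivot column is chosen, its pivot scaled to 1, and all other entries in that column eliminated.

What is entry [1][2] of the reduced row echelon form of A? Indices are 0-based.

M[1][2] = -2/9

step 1: normalize row 0 (÷-4) = (1, 3/4, 1/2)
  row 1: subtract -1×row0 = (0, -9/4, 1/2)
step 2: normalize row 1 (÷-9/4) = (0, 1, -2/9)
  row 0: subtract 3/4×row1 = (1, 0, 2/3)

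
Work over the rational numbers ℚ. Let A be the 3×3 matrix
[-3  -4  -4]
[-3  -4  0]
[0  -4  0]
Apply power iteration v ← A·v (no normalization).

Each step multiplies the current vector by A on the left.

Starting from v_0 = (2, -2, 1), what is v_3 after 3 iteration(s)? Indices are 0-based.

v_3 = (142, 110, 8)

v_0 = (2, -2, 1).
v_1 = A·v_0 = (-2, 2, 8).
v_2 = A·v_1 = (-34, -2, -8).
v_3 = A·v_2 = (142, 110, 8).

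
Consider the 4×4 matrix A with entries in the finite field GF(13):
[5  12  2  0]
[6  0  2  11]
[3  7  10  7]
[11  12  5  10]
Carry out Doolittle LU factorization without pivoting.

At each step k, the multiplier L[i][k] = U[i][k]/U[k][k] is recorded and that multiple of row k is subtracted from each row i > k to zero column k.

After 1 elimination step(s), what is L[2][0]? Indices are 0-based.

k=0: U[0][0]=5
  eliminate (1,0): mult=9, new row 1: (0, 9, 10, 11); set L[1][0]=9
  eliminate (2,0): mult=11, new row 2: (0, 5, 1, 7); set L[2][0]=11
  eliminate (3,0): mult=10, new row 3: (0, 9, 11, 10); set L[3][0]=10

L[2][0] = 11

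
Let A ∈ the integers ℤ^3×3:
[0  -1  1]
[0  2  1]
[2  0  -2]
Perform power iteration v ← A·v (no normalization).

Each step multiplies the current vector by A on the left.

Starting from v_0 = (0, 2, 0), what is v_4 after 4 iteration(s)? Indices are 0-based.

v_4 = (-12, 24, -24)

v_0 = (0, 2, 0).
v_1 = A·v_0 = (-2, 4, 0).
v_2 = A·v_1 = (-4, 8, -4).
v_3 = A·v_2 = (-12, 12, 0).
v_4 = A·v_3 = (-12, 24, -24).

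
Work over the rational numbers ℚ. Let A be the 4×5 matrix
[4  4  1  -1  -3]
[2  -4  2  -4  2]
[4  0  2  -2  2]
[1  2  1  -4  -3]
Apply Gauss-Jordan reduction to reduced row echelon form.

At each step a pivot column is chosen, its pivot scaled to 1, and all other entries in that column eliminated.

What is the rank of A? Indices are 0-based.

rank = 4

step 1: normalize row 0 (÷4) = (1, 1, 1/4, -1/4, -3/4)
  row 1: subtract 2×row0 = (0, -6, 3/2, -7/2, 7/2)
  row 2: subtract 4×row0 = (0, -4, 1, -1, 5)
  row 3: subtract 1×row0 = (0, 1, 3/4, -15/4, -9/4)
step 2: normalize row 1 (÷-6) = (0, 1, -1/4, 7/12, -7/12)
  row 0: subtract 1×row1 = (1, 0, 1/2, -5/6, -1/6)
  row 2: subtract -4×row1 = (0, 0, 0, 4/3, 8/3)
  row 3: subtract 1×row1 = (0, 0, 1, -13/3, -5/3)
step 3: exchange rows 2,3
step 3: normalize row 2 (÷1) = (0, 0, 1, -13/3, -5/3)
  row 0: subtract 1/2×row2 = (1, 0, 0, 4/3, 2/3)
  row 1: subtract -1/4×row2 = (0, 1, 0, -1/2, -1)
step 4: normalize row 3 (÷4/3) = (0, 0, 0, 1, 2)
  row 0: subtract 4/3×row3 = (1, 0, 0, 0, -2)
  row 1: subtract -1/2×row3 = (0, 1, 0, 0, 0)
  row 2: subtract -13/3×row3 = (0, 0, 1, 0, 7)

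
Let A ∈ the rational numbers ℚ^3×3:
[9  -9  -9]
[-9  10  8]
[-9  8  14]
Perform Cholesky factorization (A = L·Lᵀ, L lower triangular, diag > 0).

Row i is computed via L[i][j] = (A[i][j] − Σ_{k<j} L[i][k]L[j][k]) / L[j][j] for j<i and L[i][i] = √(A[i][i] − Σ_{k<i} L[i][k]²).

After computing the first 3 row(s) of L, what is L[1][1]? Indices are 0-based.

L[1][1] = 1

Step 1: L[0][0] = √(9) = 3.
  L[1][0] = (-9) / L[0][0] = -3.
Step 2: L[1][1] = √(1) = 1.
  L[2][0] = (-9) / L[0][0] = -3.
  L[2][1] = (-1) / L[1][1] = -1.
Step 3: L[2][2] = √(4) = 2.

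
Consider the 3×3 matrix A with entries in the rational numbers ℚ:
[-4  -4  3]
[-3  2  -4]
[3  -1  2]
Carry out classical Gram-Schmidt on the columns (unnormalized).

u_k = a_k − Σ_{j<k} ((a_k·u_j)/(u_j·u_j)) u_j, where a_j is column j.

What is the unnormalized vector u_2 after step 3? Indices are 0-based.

u_2 = (-9/133, -48/133, -60/133)

Step 1: u_0 = a_0 = (-4, -3, 3).
Step 2: u_1 = a_1 − (7/34)·u_0 = (-54/17, 89/34, -55/34).
Step 3: u_2 = a_2 − (3/17)·u_0 − (-158/133)·u_1 = (-9/133, -48/133, -60/133).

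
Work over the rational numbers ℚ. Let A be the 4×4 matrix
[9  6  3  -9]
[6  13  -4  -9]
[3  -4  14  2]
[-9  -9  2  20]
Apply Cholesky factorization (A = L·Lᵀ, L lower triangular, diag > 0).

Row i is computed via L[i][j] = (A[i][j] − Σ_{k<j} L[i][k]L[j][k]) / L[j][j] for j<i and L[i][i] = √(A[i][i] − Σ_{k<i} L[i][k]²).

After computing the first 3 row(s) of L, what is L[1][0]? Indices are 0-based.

Step 1: L[0][0] = √(9) = 3.
  L[1][0] = (6) / L[0][0] = 2.
Step 2: L[1][1] = √(9) = 3.
  L[2][0] = (3) / L[0][0] = 1.
  L[2][1] = (-6) / L[1][1] = -2.
Step 3: L[2][2] = √(9) = 3.

L[1][0] = 2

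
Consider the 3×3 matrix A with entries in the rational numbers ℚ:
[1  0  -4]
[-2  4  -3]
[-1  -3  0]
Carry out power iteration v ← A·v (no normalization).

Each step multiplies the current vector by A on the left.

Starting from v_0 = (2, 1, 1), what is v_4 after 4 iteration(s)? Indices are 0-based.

v_4 = (130, 5, 149)

v_0 = (2, 1, 1).
v_1 = A·v_0 = (-2, -3, -5).
v_2 = A·v_1 = (18, 7, 11).
v_3 = A·v_2 = (-26, -41, -39).
v_4 = A·v_3 = (130, 5, 149).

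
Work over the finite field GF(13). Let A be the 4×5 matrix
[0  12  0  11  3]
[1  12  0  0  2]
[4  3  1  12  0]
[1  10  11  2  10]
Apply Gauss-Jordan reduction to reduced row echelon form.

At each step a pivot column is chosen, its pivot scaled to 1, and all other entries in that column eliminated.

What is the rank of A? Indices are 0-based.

step 1: exchange rows 0,1
step 1: normalize row 0 (÷1) = (1, 12, 0, 0, 2)
  row 2: subtract 4×row0 = (0, 7, 1, 12, 5)
  row 3: subtract 1×row0 = (0, 11, 11, 2, 8)
step 2: normalize row 1 (÷12) = (0, 1, 0, 2, 10)
  row 0: subtract 12×row1 = (1, 0, 0, 2, 12)
  row 2: subtract 7×row1 = (0, 0, 1, 11, 0)
  row 3: subtract 11×row1 = (0, 0, 11, 6, 2)
step 3: normalize row 2 (÷1) = (0, 0, 1, 11, 0)
  row 3: subtract 11×row2 = (0, 0, 0, 2, 2)
step 4: normalize row 3 (÷2) = (0, 0, 0, 1, 1)
  row 0: subtract 2×row3 = (1, 0, 0, 0, 10)
  row 1: subtract 2×row3 = (0, 1, 0, 0, 8)
  row 2: subtract 11×row3 = (0, 0, 1, 0, 2)

rank = 4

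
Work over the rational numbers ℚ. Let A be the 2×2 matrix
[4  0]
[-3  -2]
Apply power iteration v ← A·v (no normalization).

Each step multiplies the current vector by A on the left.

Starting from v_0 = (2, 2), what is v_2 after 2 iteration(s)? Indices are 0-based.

v_2 = (32, -4)

v_0 = (2, 2).
v_1 = A·v_0 = (8, -10).
v_2 = A·v_1 = (32, -4).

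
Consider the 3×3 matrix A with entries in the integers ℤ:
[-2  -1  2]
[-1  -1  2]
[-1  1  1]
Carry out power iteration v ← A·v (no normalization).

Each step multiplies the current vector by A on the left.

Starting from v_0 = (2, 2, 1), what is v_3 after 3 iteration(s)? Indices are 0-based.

v_0 = (2, 2, 1).
v_1 = A·v_0 = (-4, -2, 1).
v_2 = A·v_1 = (12, 8, 3).
v_3 = A·v_2 = (-26, -14, -1).

v_3 = (-26, -14, -1)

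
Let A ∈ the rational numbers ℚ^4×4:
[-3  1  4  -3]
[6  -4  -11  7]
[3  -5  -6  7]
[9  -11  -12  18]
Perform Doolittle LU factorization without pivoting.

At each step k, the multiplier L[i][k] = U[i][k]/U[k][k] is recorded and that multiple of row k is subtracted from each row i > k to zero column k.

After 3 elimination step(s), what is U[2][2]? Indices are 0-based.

U[2][2] = 4

k=0: U[0][0]=-3
  eliminate (1,0): mult=-2, new row 1: (0, -2, -3, 1); set L[1][0]=-2
  eliminate (2,0): mult=-1, new row 2: (0, -4, -2, 4); set L[2][0]=-1
  eliminate (3,0): mult=-3, new row 3: (0, -8, 0, 9); set L[3][0]=-3
k=1: U[1][1]=-2
  eliminate (2,1): mult=2, new row 2: (0, 0, 4, 2); set L[2][1]=2
  eliminate (3,1): mult=4, new row 3: (0, 0, 12, 5); set L[3][1]=4
k=2: U[2][2]=4
  eliminate (3,2): mult=3, new row 3: (0, 0, 0, -1); set L[3][2]=3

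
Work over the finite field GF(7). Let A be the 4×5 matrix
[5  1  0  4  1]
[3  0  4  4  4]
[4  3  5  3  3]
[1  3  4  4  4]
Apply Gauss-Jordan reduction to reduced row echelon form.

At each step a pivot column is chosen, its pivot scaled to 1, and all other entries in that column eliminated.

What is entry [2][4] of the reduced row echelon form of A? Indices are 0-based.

M[2][4] = 5

step 1: normalize row 0 (÷5) = (1, 3, 0, 5, 3)
  row 1: subtract 3×row0 = (0, 5, 4, 3, 2)
  row 2: subtract 4×row0 = (0, 5, 5, 4, 5)
  row 3: subtract 1×row0 = (0, 0, 4, 6, 1)
step 2: normalize row 1 (÷5) = (0, 1, 5, 2, 6)
  row 0: subtract 3×row1 = (1, 0, 6, 6, 6)
  row 2: subtract 5×row1 = (0, 0, 1, 1, 3)
step 3: normalize row 2 (÷1) = (0, 0, 1, 1, 3)
  row 0: subtract 6×row2 = (1, 0, 0, 0, 2)
  row 1: subtract 5×row2 = (0, 1, 0, 4, 5)
  row 3: subtract 4×row2 = (0, 0, 0, 2, 3)
step 4: normalize row 3 (÷2) = (0, 0, 0, 1, 5)
  row 1: subtract 4×row3 = (0, 1, 0, 0, 6)
  row 2: subtract 1×row3 = (0, 0, 1, 0, 5)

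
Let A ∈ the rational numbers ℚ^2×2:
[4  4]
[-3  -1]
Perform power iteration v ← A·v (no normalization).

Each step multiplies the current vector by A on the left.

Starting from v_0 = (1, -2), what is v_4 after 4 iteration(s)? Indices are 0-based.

v_4 = (76, 37)

v_0 = (1, -2).
v_1 = A·v_0 = (-4, -1).
v_2 = A·v_1 = (-20, 13).
v_3 = A·v_2 = (-28, 47).
v_4 = A·v_3 = (76, 37).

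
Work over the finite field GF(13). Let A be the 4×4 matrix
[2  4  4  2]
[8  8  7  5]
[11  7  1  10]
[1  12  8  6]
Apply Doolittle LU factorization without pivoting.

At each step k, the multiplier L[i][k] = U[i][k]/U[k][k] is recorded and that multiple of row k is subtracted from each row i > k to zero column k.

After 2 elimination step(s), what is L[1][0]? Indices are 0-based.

[col 0] pivot 2
  R1 -= 4*R0 → (0, 5, 4, 10)  (L[1][0] := 4)
  R2 -= 12*R0 → (0, 11, 5, 12)  (L[2][0] := 12)
  R3 -= 7*R0 → (0, 10, 6, 5)  (L[3][0] := 7)
[col 1] pivot 5
  R2 -= 10*R1 → (0, 0, 4, 3)  (L[2][1] := 10)
  R3 -= 2*R1 → (0, 0, 11, 11)  (L[3][1] := 2)

L[1][0] = 4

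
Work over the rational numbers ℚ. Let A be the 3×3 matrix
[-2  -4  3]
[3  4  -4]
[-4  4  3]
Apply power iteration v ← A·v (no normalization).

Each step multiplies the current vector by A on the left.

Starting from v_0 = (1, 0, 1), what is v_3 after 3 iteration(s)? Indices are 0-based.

v_3 = (-43, 53, -17)

v_0 = (1, 0, 1).
v_1 = A·v_0 = (1, -1, -1).
v_2 = A·v_1 = (-1, 3, -11).
v_3 = A·v_2 = (-43, 53, -17).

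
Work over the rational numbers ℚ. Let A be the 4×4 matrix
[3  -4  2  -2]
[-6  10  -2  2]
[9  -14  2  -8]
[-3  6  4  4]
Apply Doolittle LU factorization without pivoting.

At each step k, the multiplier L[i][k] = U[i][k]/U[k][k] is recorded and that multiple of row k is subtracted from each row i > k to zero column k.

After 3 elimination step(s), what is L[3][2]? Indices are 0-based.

Step 1: pivot at (0,0) is 3.
  row1 ← row1 − (-2)·row0  ⇒  L[1][0]=-2, U row1=(0, 2, 2, -2)
  row2 ← row2 − (3)·row0  ⇒  L[2][0]=3, U row2=(0, -2, -4, -2)
  row3 ← row3 − (-1)·row0  ⇒  L[3][0]=-1, U row3=(0, 2, 6, 2)
Step 2: pivot at (1,1) is 2.
  row2 ← row2 − (-1)·row1  ⇒  L[2][1]=-1, U row2=(0, 0, -2, -4)
  row3 ← row3 − (1)·row1  ⇒  L[3][1]=1, U row3=(0, 0, 4, 4)
Step 3: pivot at (2,2) is -2.
  row3 ← row3 − (-2)·row2  ⇒  L[3][2]=-2, U row3=(0, 0, 0, -4)

L[3][2] = -2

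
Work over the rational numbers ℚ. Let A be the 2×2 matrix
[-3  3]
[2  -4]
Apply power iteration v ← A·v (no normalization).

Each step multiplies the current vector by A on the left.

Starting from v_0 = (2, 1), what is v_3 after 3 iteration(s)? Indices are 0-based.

v_0 = (2, 1).
v_1 = A·v_0 = (-3, 0).
v_2 = A·v_1 = (9, -6).
v_3 = A·v_2 = (-45, 42).

v_3 = (-45, 42)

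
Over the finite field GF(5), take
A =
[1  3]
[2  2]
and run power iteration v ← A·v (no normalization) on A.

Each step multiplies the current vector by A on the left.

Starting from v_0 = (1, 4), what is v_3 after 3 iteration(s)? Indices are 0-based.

v_3 = (1, 3)

v_0 = (1, 4).
v_1 = A·v_0 = (3, 0).
v_2 = A·v_1 = (3, 1).
v_3 = A·v_2 = (1, 3).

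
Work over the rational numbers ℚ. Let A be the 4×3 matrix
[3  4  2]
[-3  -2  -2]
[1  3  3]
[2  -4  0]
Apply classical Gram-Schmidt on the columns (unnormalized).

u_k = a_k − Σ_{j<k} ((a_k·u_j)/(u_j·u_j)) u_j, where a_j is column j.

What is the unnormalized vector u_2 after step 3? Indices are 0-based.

Step 1: u_0 = a_0 = (3, -3, 1, 2).
Step 2: u_1 = a_1 − (13/23)·u_0 = (53/23, -7/23, 56/23, -118/23).
Step 3: u_2 = a_2 − (15/23)·u_0 − (144/433)·u_1 = (-313/433, 25/433, 666/433, 174/433).

u_2 = (-313/433, 25/433, 666/433, 174/433)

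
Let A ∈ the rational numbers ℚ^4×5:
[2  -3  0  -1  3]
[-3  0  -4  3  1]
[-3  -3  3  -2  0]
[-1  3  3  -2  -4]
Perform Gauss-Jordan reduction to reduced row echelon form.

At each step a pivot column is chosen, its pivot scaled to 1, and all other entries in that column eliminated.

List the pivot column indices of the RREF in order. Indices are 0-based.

pivot columns: 0, 1, 2, 3

[1] R0 /= 2  ⇒  (1, -3/2, 0, -1/2, 3/2)
     R1 -= -3·R0  ⇒  (0, -9/2, -4, 3/2, 11/2)
     R2 -= -3·R0  ⇒  (0, -15/2, 3, -7/2, 9/2)
     R3 -= -1·R0  ⇒  (0, 3/2, 3, -5/2, -5/2)
[2] R1 /= -9/2  ⇒  (0, 1, 8/9, -1/3, -11/9)
     R0 -= -3/2·R1  ⇒  (1, 0, 4/3, -1, -1/3)
     R2 -= -15/2·R1  ⇒  (0, 0, 29/3, -6, -14/3)
     R3 -= 3/2·R1  ⇒  (0, 0, 5/3, -2, -2/3)
[3] R2 /= 29/3  ⇒  (0, 0, 1, -18/29, -14/29)
     R0 -= 4/3·R2  ⇒  (1, 0, 0, -5/29, 9/29)
     R1 -= 8/9·R2  ⇒  (0, 1, 0, 19/87, -23/29)
     R3 -= 5/3·R2  ⇒  (0, 0, 0, -28/29, 4/29)
[4] R3 /= -28/29  ⇒  (0, 0, 0, 1, -1/7)
     R0 -= -5/29·R3  ⇒  (1, 0, 0, 0, 2/7)
     R1 -= 19/87·R3  ⇒  (0, 1, 0, 0, -16/21)
     R2 -= -18/29·R3  ⇒  (0, 0, 1, 0, -4/7)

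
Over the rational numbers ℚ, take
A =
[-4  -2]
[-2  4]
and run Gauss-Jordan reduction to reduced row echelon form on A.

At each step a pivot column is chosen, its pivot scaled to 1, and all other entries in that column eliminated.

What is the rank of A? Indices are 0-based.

rank = 2

step 1: normalize row 0 (÷-4) = (1, 1/2)
  row 1: subtract -2×row0 = (0, 5)
step 2: normalize row 1 (÷5) = (0, 1)
  row 0: subtract 1/2×row1 = (1, 0)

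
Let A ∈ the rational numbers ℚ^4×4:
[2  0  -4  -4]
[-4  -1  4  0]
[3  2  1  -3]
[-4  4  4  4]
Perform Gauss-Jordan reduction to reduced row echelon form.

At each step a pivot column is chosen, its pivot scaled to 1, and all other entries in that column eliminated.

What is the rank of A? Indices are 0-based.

step 1: normalize row 0 (÷2) = (1, 0, -2, -2)
  row 1: subtract -4×row0 = (0, -1, -4, -8)
  row 2: subtract 3×row0 = (0, 2, 7, 3)
  row 3: subtract -4×row0 = (0, 4, -4, -4)
step 2: normalize row 1 (÷-1) = (0, 1, 4, 8)
  row 2: subtract 2×row1 = (0, 0, -1, -13)
  row 3: subtract 4×row1 = (0, 0, -20, -36)
step 3: normalize row 2 (÷-1) = (0, 0, 1, 13)
  row 0: subtract -2×row2 = (1, 0, 0, 24)
  row 1: subtract 4×row2 = (0, 1, 0, -44)
  row 3: subtract -20×row2 = (0, 0, 0, 224)
step 4: normalize row 3 (÷224) = (0, 0, 0, 1)
  row 0: subtract 24×row3 = (1, 0, 0, 0)
  row 1: subtract -44×row3 = (0, 1, 0, 0)
  row 2: subtract 13×row3 = (0, 0, 1, 0)

rank = 4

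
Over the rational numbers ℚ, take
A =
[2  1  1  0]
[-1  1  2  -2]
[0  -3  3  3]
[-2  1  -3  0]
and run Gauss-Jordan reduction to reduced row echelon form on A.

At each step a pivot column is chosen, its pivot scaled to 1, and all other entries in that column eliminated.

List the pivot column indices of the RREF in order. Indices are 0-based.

[1] R0 /= 2  ⇒  (1, 1/2, 1/2, 0)
     R1 -= -1·R0  ⇒  (0, 3/2, 5/2, -2)
     R3 -= -2·R0  ⇒  (0, 2, -2, 0)
[2] R1 /= 3/2  ⇒  (0, 1, 5/3, -4/3)
     R0 -= 1/2·R1  ⇒  (1, 0, -1/3, 2/3)
     R2 -= -3·R1  ⇒  (0, 0, 8, -1)
     R3 -= 2·R1  ⇒  (0, 0, -16/3, 8/3)
[3] R2 /= 8  ⇒  (0, 0, 1, -1/8)
     R0 -= -1/3·R2  ⇒  (1, 0, 0, 5/8)
     R1 -= 5/3·R2  ⇒  (0, 1, 0, -9/8)
     R3 -= -16/3·R2  ⇒  (0, 0, 0, 2)
[4] R3 /= 2  ⇒  (0, 0, 0, 1)
     R0 -= 5/8·R3  ⇒  (1, 0, 0, 0)
     R1 -= -9/8·R3  ⇒  (0, 1, 0, 0)
     R2 -= -1/8·R3  ⇒  (0, 0, 1, 0)

pivot columns: 0, 1, 2, 3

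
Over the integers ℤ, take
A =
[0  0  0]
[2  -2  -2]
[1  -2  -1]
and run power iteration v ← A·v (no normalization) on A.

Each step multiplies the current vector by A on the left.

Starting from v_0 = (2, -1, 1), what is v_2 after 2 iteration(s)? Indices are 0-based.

v_2 = (0, -14, -11)

v_0 = (2, -1, 1).
v_1 = A·v_0 = (0, 4, 3).
v_2 = A·v_1 = (0, -14, -11).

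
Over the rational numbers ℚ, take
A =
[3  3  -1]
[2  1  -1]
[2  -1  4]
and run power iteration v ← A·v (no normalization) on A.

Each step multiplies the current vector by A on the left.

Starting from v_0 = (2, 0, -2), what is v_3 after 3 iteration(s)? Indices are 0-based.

v_3 = (222, 124, 42)

v_0 = (2, 0, -2).
v_1 = A·v_0 = (8, 6, -4).
v_2 = A·v_1 = (46, 26, -6).
v_3 = A·v_2 = (222, 124, 42).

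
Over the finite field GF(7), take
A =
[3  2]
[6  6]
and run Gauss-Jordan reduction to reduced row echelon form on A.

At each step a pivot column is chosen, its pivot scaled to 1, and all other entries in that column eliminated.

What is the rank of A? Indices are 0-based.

rank = 2

step 1: normalize row 0 (÷3) = (1, 3)
  row 1: subtract 6×row0 = (0, 2)
step 2: normalize row 1 (÷2) = (0, 1)
  row 0: subtract 3×row1 = (1, 0)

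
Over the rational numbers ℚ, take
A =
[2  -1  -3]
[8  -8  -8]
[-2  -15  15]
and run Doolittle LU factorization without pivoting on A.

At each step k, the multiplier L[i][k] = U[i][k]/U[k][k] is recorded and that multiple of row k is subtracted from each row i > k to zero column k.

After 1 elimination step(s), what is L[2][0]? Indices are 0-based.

L[2][0] = -1

k=0: U[0][0]=2
  eliminate (1,0): mult=4, new row 1: (0, -4, 4); set L[1][0]=4
  eliminate (2,0): mult=-1, new row 2: (0, -16, 12); set L[2][0]=-1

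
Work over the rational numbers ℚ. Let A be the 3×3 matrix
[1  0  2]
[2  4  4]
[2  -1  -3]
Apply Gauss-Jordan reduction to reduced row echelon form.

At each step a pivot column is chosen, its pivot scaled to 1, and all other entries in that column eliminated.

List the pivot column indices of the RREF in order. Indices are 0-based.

pivot(0,0)=1: scale R0 → (1, 0, 2)
  clear (1,0): R1 −= (2)R0 → (0, 4, 0)
  clear (2,0): R2 −= (2)R0 → (0, -1, -7)
pivot(1,1)=4: scale R1 → (0, 1, 0)
  clear (2,1): R2 −= (-1)R1 → (0, 0, -7)
pivot(2,2)=-7: scale R2 → (0, 0, 1)
  clear (0,2): R0 −= (2)R2 → (1, 0, 0)

pivot columns: 0, 1, 2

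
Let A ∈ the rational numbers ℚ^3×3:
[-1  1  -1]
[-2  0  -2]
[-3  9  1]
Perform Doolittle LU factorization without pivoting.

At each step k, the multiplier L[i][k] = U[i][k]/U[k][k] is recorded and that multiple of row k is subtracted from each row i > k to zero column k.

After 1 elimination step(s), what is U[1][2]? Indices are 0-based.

U[1][2] = 0

k=0: U[0][0]=-1
  eliminate (1,0): mult=2, new row 1: (0, -2, 0); set L[1][0]=2
  eliminate (2,0): mult=3, new row 2: (0, 6, 4); set L[2][0]=3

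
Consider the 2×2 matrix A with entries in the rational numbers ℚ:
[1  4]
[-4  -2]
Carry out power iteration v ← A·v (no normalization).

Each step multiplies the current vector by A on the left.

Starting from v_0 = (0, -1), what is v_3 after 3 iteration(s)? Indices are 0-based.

v_3 = (52, -40)

v_0 = (0, -1).
v_1 = A·v_0 = (-4, 2).
v_2 = A·v_1 = (4, 12).
v_3 = A·v_2 = (52, -40).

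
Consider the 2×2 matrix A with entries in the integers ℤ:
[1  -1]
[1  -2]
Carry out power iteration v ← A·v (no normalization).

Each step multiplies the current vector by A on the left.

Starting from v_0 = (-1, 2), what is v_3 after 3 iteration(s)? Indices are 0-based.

v_0 = (-1, 2).
v_1 = A·v_0 = (-3, -5).
v_2 = A·v_1 = (2, 7).
v_3 = A·v_2 = (-5, -12).

v_3 = (-5, -12)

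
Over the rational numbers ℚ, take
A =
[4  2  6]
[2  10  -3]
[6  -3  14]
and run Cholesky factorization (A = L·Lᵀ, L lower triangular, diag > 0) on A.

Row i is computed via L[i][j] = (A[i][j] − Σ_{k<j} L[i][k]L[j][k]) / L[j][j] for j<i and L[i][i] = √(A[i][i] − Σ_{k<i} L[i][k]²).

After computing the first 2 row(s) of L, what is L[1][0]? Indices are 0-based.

Step 1: L[0][0] = √(4) = 2.
  L[1][0] = (2) / L[0][0] = 1.
Step 2: L[1][1] = √(9) = 3.

L[1][0] = 1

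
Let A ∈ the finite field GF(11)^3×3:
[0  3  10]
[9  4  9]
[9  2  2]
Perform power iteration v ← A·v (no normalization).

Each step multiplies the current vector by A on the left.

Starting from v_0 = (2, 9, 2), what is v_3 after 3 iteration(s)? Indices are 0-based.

v_3 = (3, 9, 4)

v_0 = (2, 9, 2).
v_1 = A·v_0 = (3, 6, 7).
v_2 = A·v_1 = (0, 4, 9).
v_3 = A·v_2 = (3, 9, 4).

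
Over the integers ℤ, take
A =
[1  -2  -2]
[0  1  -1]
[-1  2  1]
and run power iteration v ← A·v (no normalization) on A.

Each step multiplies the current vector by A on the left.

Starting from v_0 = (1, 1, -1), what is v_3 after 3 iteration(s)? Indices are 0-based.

v_3 = (-13, -1, 10)

v_0 = (1, 1, -1).
v_1 = A·v_0 = (1, 2, 0).
v_2 = A·v_1 = (-3, 2, 3).
v_3 = A·v_2 = (-13, -1, 10).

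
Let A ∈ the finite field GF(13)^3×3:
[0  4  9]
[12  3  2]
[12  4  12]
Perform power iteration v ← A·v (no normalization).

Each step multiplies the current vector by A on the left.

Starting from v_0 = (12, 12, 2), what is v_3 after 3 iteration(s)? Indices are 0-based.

v_3 = (10, 7, 5)

v_0 = (12, 12, 2).
v_1 = A·v_0 = (1, 2, 8).
v_2 = A·v_1 = (2, 8, 12).
v_3 = A·v_2 = (10, 7, 5).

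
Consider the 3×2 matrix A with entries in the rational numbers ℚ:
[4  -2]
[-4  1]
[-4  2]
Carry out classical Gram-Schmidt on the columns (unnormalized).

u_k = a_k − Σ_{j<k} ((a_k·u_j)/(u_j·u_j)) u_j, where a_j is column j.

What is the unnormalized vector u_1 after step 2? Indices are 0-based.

u_1 = (-1/3, -2/3, 1/3)

Step 1: u_0 = a_0 = (4, -4, -4).
Step 2: u_1 = a_1 − (-5/12)·u_0 = (-1/3, -2/3, 1/3).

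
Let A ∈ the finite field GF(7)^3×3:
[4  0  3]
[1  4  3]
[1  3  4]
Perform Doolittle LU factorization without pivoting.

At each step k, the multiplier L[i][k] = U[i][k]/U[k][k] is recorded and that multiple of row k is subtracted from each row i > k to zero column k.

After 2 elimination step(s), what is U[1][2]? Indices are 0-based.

[col 0] pivot 4
  R1 -= 2*R0 → (0, 4, 4)  (L[1][0] := 2)
  R2 -= 2*R0 → (0, 3, 5)  (L[2][0] := 2)
[col 1] pivot 4
  R2 -= 6*R1 → (0, 0, 2)  (L[2][1] := 6)

U[1][2] = 4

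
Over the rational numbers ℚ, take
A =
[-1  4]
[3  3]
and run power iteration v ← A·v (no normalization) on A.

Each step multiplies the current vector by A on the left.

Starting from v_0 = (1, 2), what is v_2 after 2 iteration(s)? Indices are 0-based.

v_2 = (29, 48)

v_0 = (1, 2).
v_1 = A·v_0 = (7, 9).
v_2 = A·v_1 = (29, 48).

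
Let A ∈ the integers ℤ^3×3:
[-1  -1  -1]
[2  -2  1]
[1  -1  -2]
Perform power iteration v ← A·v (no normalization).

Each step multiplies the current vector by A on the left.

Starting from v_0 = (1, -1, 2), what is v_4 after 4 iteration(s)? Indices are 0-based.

v_4 = (-76, 16, -52)

v_0 = (1, -1, 2).
v_1 = A·v_0 = (-2, 6, -2).
v_2 = A·v_1 = (-2, -18, -4).
v_3 = A·v_2 = (24, 28, 24).
v_4 = A·v_3 = (-76, 16, -52).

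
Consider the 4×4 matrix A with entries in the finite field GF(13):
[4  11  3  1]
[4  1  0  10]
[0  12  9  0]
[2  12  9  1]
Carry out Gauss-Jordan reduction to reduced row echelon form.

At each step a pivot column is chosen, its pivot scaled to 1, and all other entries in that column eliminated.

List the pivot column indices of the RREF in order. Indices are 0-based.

pivot(0,0)=4: scale R0 → (1, 6, 4, 10)
  clear (1,0): R1 −= (4)R0 → (0, 3, 10, 9)
  clear (3,0): R3 −= (2)R0 → (0, 0, 1, 7)
pivot(1,1)=3: scale R1 → (0, 1, 12, 3)
  clear (0,1): R0 −= (6)R1 → (1, 0, 10, 5)
  clear (2,1): R2 −= (12)R1 → (0, 0, 8, 3)
pivot(2,2)=8: scale R2 → (0, 0, 1, 2)
  clear (0,2): R0 −= (10)R2 → (1, 0, 0, 11)
  clear (1,2): R1 −= (12)R2 → (0, 1, 0, 5)
  clear (3,2): R3 −= (1)R2 → (0, 0, 0, 5)
pivot(3,3)=5: scale R3 → (0, 0, 0, 1)
  clear (0,3): R0 −= (11)R3 → (1, 0, 0, 0)
  clear (1,3): R1 −= (5)R3 → (0, 1, 0, 0)
  clear (2,3): R2 −= (2)R3 → (0, 0, 1, 0)

pivot columns: 0, 1, 2, 3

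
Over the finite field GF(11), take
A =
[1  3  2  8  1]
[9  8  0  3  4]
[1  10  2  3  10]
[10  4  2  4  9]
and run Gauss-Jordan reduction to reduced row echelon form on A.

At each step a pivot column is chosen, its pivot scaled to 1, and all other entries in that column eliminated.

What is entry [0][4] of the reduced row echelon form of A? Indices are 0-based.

step 1: normalize row 0 (÷1) = (1, 3, 2, 8, 1)
  row 1: subtract 9×row0 = (0, 3, 4, 8, 6)
  row 2: subtract 1×row0 = (0, 7, 0, 6, 9)
  row 3: subtract 10×row0 = (0, 7, 4, 1, 10)
step 2: normalize row 1 (÷3) = (0, 1, 5, 10, 2)
  row 0: subtract 3×row1 = (1, 0, 9, 0, 6)
  row 2: subtract 7×row1 = (0, 0, 9, 2, 6)
  row 3: subtract 7×row1 = (0, 0, 2, 8, 7)
step 3: normalize row 2 (÷9) = (0, 0, 1, 10, 8)
  row 0: subtract 9×row2 = (1, 0, 0, 9, 0)
  row 1: subtract 5×row2 = (0, 1, 0, 4, 6)
  row 3: subtract 2×row2 = (0, 0, 0, 10, 2)
step 4: normalize row 3 (÷10) = (0, 0, 0, 1, 9)
  row 0: subtract 9×row3 = (1, 0, 0, 0, 7)
  row 1: subtract 4×row3 = (0, 1, 0, 0, 3)
  row 2: subtract 10×row3 = (0, 0, 1, 0, 6)

M[0][4] = 7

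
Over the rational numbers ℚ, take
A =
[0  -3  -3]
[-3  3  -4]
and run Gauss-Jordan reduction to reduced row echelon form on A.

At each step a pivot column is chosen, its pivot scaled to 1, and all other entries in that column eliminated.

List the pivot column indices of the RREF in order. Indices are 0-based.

[1] R0 <-> R1
[1] R0 /= -3  ⇒  (1, -1, 4/3)
[2] R1 /= -3  ⇒  (0, 1, 1)
     R0 -= -1·R1  ⇒  (1, 0, 7/3)

pivot columns: 0, 1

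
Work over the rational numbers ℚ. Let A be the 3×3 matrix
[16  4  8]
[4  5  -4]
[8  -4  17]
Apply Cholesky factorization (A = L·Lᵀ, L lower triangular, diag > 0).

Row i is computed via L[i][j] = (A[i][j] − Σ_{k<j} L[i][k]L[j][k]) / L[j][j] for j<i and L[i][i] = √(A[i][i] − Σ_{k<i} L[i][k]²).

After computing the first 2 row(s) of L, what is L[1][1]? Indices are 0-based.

L[1][1] = 2

Step 1: L[0][0] = √(16) = 4.
  L[1][0] = (4) / L[0][0] = 1.
Step 2: L[1][1] = √(4) = 2.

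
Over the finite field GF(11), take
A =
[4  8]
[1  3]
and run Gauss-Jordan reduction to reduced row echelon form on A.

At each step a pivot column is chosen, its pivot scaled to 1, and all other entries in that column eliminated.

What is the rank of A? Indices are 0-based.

rank = 2

[1] R0 /= 4  ⇒  (1, 2)
     R1 -= 1·R0  ⇒  (0, 1)
[2] R1 /= 1  ⇒  (0, 1)
     R0 -= 2·R1  ⇒  (1, 0)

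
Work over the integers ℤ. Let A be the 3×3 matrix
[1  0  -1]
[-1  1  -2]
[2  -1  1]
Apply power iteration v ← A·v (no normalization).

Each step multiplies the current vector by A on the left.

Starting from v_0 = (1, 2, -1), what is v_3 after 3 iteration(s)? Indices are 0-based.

v_3 = (3, 0, 3)

v_0 = (1, 2, -1).
v_1 = A·v_0 = (2, 3, -1).
v_2 = A·v_1 = (3, 3, 0).
v_3 = A·v_2 = (3, 0, 3).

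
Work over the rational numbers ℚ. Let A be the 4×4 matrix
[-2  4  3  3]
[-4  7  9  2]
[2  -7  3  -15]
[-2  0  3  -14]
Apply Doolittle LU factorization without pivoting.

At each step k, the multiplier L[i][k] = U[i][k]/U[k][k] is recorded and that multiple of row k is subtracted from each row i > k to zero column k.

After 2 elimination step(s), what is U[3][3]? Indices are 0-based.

k=0: U[0][0]=-2
  eliminate (1,0): mult=2, new row 1: (0, -1, 3, -4); set L[1][0]=2
  eliminate (2,0): mult=-1, new row 2: (0, -3, 6, -12); set L[2][0]=-1
  eliminate (3,0): mult=1, new row 3: (0, -4, 0, -17); set L[3][0]=1
k=1: U[1][1]=-1
  eliminate (2,1): mult=3, new row 2: (0, 0, -3, 0); set L[2][1]=3
  eliminate (3,1): mult=4, new row 3: (0, 0, -12, -1); set L[3][1]=4

U[3][3] = -1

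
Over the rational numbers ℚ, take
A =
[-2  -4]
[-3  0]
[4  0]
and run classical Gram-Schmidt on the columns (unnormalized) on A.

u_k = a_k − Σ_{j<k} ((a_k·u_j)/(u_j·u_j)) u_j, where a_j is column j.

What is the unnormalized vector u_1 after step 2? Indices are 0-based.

Step 1: u_0 = a_0 = (-2, -3, 4).
Step 2: u_1 = a_1 − (8/29)·u_0 = (-100/29, 24/29, -32/29).

u_1 = (-100/29, 24/29, -32/29)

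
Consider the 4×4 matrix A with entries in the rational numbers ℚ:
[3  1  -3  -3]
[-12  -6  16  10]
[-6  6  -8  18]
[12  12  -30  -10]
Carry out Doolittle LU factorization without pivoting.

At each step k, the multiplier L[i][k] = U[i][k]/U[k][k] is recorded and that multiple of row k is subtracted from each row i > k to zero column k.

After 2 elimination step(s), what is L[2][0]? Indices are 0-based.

[col 0] pivot 3
  R1 -= -4*R0 → (0, -2, 4, -2)  (L[1][0] := -4)
  R2 -= -2*R0 → (0, 8, -14, 12)  (L[2][0] := -2)
  R3 -= 4*R0 → (0, 8, -18, 2)  (L[3][0] := 4)
[col 1] pivot -2
  R2 -= -4*R1 → (0, 0, 2, 4)  (L[2][1] := -4)
  R3 -= -4*R1 → (0, 0, -2, -6)  (L[3][1] := -4)

L[2][0] = -2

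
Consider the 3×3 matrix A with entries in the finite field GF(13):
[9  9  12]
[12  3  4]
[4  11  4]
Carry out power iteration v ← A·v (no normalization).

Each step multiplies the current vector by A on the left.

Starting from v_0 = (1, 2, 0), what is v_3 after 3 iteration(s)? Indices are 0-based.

v_3 = (7, 3, 8)

v_0 = (1, 2, 0).
v_1 = A·v_0 = (1, 5, 0).
v_2 = A·v_1 = (2, 1, 7).
v_3 = A·v_2 = (7, 3, 8).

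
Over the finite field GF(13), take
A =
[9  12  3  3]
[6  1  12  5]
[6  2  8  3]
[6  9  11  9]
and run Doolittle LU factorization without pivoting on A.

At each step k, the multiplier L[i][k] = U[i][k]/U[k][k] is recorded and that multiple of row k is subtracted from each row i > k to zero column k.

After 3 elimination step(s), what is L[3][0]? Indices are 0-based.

L[3][0] = 5

Step 1: pivot at (0,0) is 9.
  row1 ← row1 − (5)·row0  ⇒  L[1][0]=5, U row1=(0, 6, 10, 3)
  row2 ← row2 − (5)·row0  ⇒  L[2][0]=5, U row2=(0, 7, 6, 1)
  row3 ← row3 − (5)·row0  ⇒  L[3][0]=5, U row3=(0, 1, 9, 7)
Step 2: pivot at (1,1) is 6.
  row2 ← row2 − (12)·row1  ⇒  L[2][1]=12, U row2=(0, 0, 3, 4)
  row3 ← row3 − (11)·row1  ⇒  L[3][1]=11, U row3=(0, 0, 3, 0)
Step 3: pivot at (2,2) is 3.
  row3 ← row3 − (1)·row2  ⇒  L[3][2]=1, U row3=(0, 0, 0, 9)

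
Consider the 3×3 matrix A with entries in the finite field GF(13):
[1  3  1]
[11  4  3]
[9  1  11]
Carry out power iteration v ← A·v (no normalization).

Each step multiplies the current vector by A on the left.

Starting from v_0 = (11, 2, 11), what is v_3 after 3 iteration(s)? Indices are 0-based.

v_0 = (11, 2, 11).
v_1 = A·v_0 = (2, 6, 1).
v_2 = A·v_1 = (8, 10, 9).
v_3 = A·v_2 = (8, 12, 12).

v_3 = (8, 12, 12)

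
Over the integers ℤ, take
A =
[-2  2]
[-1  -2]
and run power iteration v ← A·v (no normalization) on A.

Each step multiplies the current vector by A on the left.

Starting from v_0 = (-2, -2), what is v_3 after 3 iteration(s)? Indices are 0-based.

v_0 = (-2, -2).
v_1 = A·v_0 = (0, 6).
v_2 = A·v_1 = (12, -12).
v_3 = A·v_2 = (-48, 12).

v_3 = (-48, 12)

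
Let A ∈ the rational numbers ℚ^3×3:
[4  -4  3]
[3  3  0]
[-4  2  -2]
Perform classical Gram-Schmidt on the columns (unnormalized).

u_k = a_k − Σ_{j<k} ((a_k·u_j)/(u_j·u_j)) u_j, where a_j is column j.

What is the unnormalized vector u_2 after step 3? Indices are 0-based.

u_2 = (27/241, 12/241, 36/241)

Step 1: u_0 = a_0 = (4, 3, -4).
Step 2: u_1 = a_1 − (-15/41)·u_0 = (-104/41, 168/41, 22/41).
Step 3: u_2 = a_2 − (20/41)·u_0 − (-89/241)·u_1 = (27/241, 12/241, 36/241).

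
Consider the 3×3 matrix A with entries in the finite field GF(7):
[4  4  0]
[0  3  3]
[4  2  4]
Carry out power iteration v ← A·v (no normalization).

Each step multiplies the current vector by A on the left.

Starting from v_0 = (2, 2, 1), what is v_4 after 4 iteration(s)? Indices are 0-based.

v_0 = (2, 2, 1).
v_1 = A·v_0 = (2, 2, 2).
v_2 = A·v_1 = (2, 5, 6).
v_3 = A·v_2 = (0, 5, 0).
v_4 = A·v_3 = (6, 1, 3).

v_4 = (6, 1, 3)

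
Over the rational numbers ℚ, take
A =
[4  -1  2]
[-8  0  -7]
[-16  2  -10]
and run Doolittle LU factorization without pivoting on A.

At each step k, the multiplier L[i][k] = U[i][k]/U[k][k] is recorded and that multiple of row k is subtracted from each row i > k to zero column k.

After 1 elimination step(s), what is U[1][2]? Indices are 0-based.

Step 1: pivot at (0,0) is 4.
  row1 ← row1 − (-2)·row0  ⇒  L[1][0]=-2, U row1=(0, -2, -3)
  row2 ← row2 − (-4)·row0  ⇒  L[2][0]=-4, U row2=(0, -2, -2)

U[1][2] = -3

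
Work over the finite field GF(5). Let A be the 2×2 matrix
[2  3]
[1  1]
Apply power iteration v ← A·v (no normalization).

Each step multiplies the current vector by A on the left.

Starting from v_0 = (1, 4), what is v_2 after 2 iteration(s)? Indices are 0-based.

v_0 = (1, 4).
v_1 = A·v_0 = (4, 0).
v_2 = A·v_1 = (3, 4).

v_2 = (3, 4)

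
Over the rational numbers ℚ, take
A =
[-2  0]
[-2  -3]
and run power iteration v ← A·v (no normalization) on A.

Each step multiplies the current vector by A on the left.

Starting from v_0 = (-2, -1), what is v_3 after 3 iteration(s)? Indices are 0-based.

v_0 = (-2, -1).
v_1 = A·v_0 = (4, 7).
v_2 = A·v_1 = (-8, -29).
v_3 = A·v_2 = (16, 103).

v_3 = (16, 103)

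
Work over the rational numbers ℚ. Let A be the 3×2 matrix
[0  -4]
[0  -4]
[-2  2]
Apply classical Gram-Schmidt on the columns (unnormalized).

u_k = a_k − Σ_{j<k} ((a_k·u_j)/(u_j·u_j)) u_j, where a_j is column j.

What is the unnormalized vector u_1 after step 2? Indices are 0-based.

u_1 = (-4, -4, 0)

Step 1: u_0 = a_0 = (0, 0, -2).
Step 2: u_1 = a_1 − (-1)·u_0 = (-4, -4, 0).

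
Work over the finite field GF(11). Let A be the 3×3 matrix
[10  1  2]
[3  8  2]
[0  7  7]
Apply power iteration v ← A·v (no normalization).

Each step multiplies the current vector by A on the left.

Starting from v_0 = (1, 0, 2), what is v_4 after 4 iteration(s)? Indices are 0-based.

v_0 = (1, 0, 2).
v_1 = A·v_0 = (3, 7, 3).
v_2 = A·v_1 = (10, 5, 4).
v_3 = A·v_2 = (3, 1, 8).
v_4 = A·v_3 = (3, 0, 8).

v_4 = (3, 0, 8)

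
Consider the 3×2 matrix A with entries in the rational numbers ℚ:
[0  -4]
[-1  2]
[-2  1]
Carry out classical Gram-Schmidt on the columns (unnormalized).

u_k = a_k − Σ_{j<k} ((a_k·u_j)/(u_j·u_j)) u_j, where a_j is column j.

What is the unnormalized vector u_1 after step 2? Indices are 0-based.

Step 1: u_0 = a_0 = (0, -1, -2).
Step 2: u_1 = a_1 − (-4/5)·u_0 = (-4, 6/5, -3/5).

u_1 = (-4, 6/5, -3/5)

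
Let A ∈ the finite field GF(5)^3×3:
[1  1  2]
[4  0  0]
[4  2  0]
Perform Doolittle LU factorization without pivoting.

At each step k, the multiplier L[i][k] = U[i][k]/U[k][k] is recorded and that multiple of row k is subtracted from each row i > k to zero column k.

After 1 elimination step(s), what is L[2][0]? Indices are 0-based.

L[2][0] = 4

[col 0] pivot 1
  R1 -= 4*R0 → (0, 1, 2)  (L[1][0] := 4)
  R2 -= 4*R0 → (0, 3, 2)  (L[2][0] := 4)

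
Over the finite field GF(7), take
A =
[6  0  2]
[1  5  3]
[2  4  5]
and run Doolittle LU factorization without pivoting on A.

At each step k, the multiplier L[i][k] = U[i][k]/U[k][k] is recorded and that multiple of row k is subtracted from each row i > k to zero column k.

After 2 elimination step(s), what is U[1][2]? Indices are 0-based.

[col 0] pivot 6
  R1 -= 6*R0 → (0, 5, 5)  (L[1][0] := 6)
  R2 -= 5*R0 → (0, 4, 2)  (L[2][0] := 5)
[col 1] pivot 5
  R2 -= 5*R1 → (0, 0, 5)  (L[2][1] := 5)

U[1][2] = 5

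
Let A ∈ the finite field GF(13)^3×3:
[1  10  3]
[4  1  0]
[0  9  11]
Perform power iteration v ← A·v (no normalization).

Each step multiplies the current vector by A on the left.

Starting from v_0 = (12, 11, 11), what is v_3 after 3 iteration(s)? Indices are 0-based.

v_0 = (12, 11, 11).
v_1 = A·v_0 = (12, 7, 12).
v_2 = A·v_1 = (1, 3, 0).
v_3 = A·v_2 = (5, 7, 1).

v_3 = (5, 7, 1)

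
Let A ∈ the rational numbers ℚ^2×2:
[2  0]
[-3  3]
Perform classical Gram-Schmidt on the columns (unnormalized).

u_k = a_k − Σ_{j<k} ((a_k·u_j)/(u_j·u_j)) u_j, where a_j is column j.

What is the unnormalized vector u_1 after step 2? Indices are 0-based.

u_1 = (18/13, 12/13)

Step 1: u_0 = a_0 = (2, -3).
Step 2: u_1 = a_1 − (-9/13)·u_0 = (18/13, 12/13).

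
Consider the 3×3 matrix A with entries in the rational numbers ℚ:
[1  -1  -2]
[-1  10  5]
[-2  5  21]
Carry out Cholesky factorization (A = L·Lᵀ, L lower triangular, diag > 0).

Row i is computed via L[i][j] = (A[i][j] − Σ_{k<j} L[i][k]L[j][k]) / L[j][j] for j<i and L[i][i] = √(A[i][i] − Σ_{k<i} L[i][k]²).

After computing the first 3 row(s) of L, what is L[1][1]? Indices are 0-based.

Step 1: L[0][0] = √(1) = 1.
  L[1][0] = (-1) / L[0][0] = -1.
Step 2: L[1][1] = √(9) = 3.
  L[2][0] = (-2) / L[0][0] = -2.
  L[2][1] = (3) / L[1][1] = 1.
Step 3: L[2][2] = √(16) = 4.

L[1][1] = 3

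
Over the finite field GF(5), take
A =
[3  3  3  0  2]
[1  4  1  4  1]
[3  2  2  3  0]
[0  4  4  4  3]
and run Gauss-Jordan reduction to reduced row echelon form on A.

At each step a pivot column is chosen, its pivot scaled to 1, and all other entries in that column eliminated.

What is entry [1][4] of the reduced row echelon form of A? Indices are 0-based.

M[1][4] = 4

[1] R0 /= 3  ⇒  (1, 1, 1, 0, 4)
     R1 -= 1·R0  ⇒  (0, 3, 0, 4, 2)
     R2 -= 3·R0  ⇒  (0, 4, 4, 3, 3)
[2] R1 /= 3  ⇒  (0, 1, 0, 3, 4)
     R0 -= 1·R1  ⇒  (1, 0, 1, 2, 0)
     R2 -= 4·R1  ⇒  (0, 0, 4, 1, 2)
     R3 -= 4·R1  ⇒  (0, 0, 4, 2, 2)
[3] R2 /= 4  ⇒  (0, 0, 1, 4, 3)
     R0 -= 1·R2  ⇒  (1, 0, 0, 3, 2)
     R3 -= 4·R2  ⇒  (0, 0, 0, 1, 0)
[4] R3 /= 1  ⇒  (0, 0, 0, 1, 0)
     R0 -= 3·R3  ⇒  (1, 0, 0, 0, 2)
     R1 -= 3·R3  ⇒  (0, 1, 0, 0, 4)
     R2 -= 4·R3  ⇒  (0, 0, 1, 0, 3)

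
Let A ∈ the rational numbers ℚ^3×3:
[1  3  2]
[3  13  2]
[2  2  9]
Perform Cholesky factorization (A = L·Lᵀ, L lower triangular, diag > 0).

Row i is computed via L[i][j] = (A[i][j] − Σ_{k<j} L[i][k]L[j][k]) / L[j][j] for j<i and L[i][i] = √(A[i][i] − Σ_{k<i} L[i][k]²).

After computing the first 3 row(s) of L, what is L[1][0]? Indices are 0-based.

Step 1: L[0][0] = √(1) = 1.
  L[1][0] = (3) / L[0][0] = 3.
Step 2: L[1][1] = √(4) = 2.
  L[2][0] = (2) / L[0][0] = 2.
  L[2][1] = (-4) / L[1][1] = -2.
Step 3: L[2][2] = √(1) = 1.

L[1][0] = 3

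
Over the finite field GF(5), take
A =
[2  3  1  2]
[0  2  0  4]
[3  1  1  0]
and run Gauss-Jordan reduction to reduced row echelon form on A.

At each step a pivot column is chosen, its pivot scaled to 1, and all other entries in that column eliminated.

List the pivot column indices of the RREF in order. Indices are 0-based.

step 1: normalize row 0 (÷2) = (1, 4, 3, 1)
  row 2: subtract 3×row0 = (0, 4, 2, 2)
step 2: normalize row 1 (÷2) = (0, 1, 0, 2)
  row 0: subtract 4×row1 = (1, 0, 3, 3)
  row 2: subtract 4×row1 = (0, 0, 2, 4)
step 3: normalize row 2 (÷2) = (0, 0, 1, 2)
  row 0: subtract 3×row2 = (1, 0, 0, 2)

pivot columns: 0, 1, 2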